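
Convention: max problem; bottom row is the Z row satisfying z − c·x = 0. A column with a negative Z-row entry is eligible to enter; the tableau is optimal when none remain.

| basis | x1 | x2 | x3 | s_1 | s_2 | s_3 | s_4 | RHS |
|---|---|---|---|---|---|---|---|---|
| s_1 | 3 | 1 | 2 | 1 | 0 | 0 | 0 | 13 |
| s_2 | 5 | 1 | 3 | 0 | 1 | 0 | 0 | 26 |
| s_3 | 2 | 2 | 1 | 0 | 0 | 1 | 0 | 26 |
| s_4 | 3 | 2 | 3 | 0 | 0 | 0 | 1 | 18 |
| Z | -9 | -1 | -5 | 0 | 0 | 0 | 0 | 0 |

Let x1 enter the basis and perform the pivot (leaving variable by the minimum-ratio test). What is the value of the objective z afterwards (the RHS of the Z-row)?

Ratio test on column x1 — row 1: 13/3 = 13/3; row 2: 26/5 = 26/5; row 3: 26/2 = 13; row 4: 18/3 = 6. Minimum is 13/3 at row 1 (s_1 leaves); pivot element 3.
Pivot on row 1; the Z-row RHS becomes 0 − (-9)·(13/3) = 39.

39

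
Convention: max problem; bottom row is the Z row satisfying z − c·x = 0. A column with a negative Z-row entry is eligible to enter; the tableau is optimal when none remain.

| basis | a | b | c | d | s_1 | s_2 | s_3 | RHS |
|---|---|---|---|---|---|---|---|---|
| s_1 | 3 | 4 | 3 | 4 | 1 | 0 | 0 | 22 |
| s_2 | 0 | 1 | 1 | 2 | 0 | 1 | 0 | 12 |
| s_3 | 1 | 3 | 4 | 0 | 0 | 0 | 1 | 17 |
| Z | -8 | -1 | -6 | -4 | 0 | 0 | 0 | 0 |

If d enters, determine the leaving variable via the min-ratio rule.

s_1

Column d entries and ratios — s_1: 22/4 = 11/2; s_2: 12/2 = 6; s_3: 0 ≤ 0, skip.
Smallest ratio is 11/2 in the row of s_1, so s_1 leaves.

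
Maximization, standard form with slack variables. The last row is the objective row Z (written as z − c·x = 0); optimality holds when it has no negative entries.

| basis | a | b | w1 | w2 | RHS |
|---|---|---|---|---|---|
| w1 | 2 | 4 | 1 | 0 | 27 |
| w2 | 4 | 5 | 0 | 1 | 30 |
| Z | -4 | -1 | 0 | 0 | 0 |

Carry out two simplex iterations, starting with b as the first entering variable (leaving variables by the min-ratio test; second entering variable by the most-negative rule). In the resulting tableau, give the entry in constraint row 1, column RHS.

Ratio test on column b — row 1: 27/4 = 27/4; row 2: 30/5 = 6. Minimum is 6 at row 2 (w2 leaves); pivot element 5.
Divide row 2 by 5; eliminate column b from the other rows.
Second iteration: most negative Z-row entry is -16/5 in column a, so a enters.
Ratio test on column a — row 1: entry -6/5 ≤ 0; row 2: 6/(4/5) = 15/2. Minimum is 15/2 at row 2 (b leaves); pivot element 4/5.
Divide row 2 by 4/5; eliminate column a from the other rows.
After both pivots, the entry at constraint row 1, column RHS is 12.

12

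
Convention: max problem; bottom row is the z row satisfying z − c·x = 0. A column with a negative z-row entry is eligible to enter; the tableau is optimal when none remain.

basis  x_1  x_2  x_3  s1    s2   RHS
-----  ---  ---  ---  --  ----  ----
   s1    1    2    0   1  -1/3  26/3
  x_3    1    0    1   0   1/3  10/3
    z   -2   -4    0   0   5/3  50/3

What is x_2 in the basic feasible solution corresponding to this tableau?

0

x_2 is not in the basis, so in the current basic feasible solution x_2 = 0.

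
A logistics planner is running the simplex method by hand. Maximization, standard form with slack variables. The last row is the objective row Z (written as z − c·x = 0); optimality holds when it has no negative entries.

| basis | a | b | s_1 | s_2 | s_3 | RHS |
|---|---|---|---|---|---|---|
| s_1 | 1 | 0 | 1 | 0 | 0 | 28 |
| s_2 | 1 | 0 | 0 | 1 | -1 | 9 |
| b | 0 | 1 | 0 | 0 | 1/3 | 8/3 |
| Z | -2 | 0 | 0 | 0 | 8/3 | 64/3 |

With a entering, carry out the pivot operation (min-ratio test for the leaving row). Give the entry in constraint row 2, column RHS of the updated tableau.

9

Ratio test on column a — row 1: 28/1 = 28; row 2: 9/1 = 9; row 3: entry 0 ≤ 0. Minimum is 9 at row 2 (s_2 leaves); pivot element 1.
Divide row 2 by 1; eliminate column a from the other rows.
In the new row 2, the RHS entry is the old entry divided by the pivot: 9/1 = 9.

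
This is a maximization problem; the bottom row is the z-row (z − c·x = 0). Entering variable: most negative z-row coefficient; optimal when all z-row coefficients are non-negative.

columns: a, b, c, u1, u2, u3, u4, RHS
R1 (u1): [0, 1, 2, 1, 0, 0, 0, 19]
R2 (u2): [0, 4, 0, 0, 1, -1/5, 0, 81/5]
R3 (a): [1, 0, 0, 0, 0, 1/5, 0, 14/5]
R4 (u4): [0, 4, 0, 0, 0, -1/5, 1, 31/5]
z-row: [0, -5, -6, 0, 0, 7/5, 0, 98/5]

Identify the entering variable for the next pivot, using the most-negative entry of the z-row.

c

Negative z-row entries: b: -5, c: -6.
The most negative is -6 in column c, so c enters.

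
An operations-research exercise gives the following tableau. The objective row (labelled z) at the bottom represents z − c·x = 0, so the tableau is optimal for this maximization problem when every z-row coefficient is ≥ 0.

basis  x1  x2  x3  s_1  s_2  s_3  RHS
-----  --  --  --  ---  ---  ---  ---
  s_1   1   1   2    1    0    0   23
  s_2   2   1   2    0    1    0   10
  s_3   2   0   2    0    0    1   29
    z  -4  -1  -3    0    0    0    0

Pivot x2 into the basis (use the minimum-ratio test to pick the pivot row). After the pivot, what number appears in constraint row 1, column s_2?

-1

Ratio test on column x2 — row 1: 23/1 = 23; row 2: 10/1 = 10; row 3: entry 0 ≤ 0. Minimum is 10 at row 2 (s_2 leaves); pivot element 1.
Divide row 2 by 1; eliminate column x2 from the other rows.
Row 1 update in column s_2: 0 − 1·1 = -1.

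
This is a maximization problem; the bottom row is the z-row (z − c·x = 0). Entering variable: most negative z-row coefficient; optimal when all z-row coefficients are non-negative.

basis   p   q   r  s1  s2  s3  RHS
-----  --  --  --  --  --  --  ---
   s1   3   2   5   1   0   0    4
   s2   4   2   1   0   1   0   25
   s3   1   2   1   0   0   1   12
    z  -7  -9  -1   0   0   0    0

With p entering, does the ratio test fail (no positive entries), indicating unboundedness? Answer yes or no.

Column p has positive entries in row(s) 1, 2, 3, so the ratio test bounds it — not unbounded.

no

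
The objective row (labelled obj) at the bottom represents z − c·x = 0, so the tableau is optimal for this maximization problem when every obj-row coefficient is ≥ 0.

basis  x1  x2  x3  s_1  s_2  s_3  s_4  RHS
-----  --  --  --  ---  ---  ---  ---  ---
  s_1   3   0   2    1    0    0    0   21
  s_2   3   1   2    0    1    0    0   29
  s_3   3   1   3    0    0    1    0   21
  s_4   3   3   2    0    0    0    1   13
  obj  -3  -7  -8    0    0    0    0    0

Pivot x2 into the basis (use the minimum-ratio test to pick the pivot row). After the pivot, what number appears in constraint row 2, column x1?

Ratio test on column x2 — row 1: entry 0 ≤ 0; row 2: 29/1 = 29; row 3: 21/1 = 21; row 4: 13/3 = 13/3. Minimum is 13/3 at row 4 (s_4 leaves); pivot element 3.
Divide row 4 by 3; eliminate column x2 from the other rows.
Row 2 update in column x1: 3 − 1·1 = 2.

2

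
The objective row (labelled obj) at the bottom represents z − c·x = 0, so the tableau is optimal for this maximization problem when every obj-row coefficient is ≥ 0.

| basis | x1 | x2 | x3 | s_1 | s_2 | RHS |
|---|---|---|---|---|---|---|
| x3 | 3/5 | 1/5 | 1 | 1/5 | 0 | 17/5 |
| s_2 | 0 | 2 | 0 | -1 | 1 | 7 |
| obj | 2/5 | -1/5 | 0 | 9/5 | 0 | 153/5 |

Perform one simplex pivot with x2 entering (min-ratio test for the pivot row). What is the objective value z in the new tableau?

313/10

Ratio test on column x2 — row 1: (17/5)/(1/5) = 17; row 2: 7/2 = 7/2. Minimum is 7/2 at row 2 (s_2 leaves); pivot element 2.
Pivot on row 2; the obj-row RHS becomes 153/5 − (-1/5)·(7/2) = 313/10.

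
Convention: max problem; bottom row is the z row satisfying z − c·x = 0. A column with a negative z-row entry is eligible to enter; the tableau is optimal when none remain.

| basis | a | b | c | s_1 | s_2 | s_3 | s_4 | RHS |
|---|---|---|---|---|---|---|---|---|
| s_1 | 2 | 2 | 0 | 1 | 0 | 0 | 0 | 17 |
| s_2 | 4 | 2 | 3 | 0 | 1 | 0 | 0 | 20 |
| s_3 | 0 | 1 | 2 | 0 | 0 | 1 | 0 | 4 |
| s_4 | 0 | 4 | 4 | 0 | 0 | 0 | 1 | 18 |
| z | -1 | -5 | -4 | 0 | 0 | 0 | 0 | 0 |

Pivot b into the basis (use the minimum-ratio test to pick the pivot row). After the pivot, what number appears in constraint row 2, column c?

Ratio test on column b — row 1: 17/2 = 17/2; row 2: 20/2 = 10; row 3: 4/1 = 4; row 4: 18/4 = 9/2. Minimum is 4 at row 3 (s_3 leaves); pivot element 1.
Divide row 3 by 1; eliminate column b from the other rows.
Row 2 update in column c: 3 − 2·2 = -1.

-1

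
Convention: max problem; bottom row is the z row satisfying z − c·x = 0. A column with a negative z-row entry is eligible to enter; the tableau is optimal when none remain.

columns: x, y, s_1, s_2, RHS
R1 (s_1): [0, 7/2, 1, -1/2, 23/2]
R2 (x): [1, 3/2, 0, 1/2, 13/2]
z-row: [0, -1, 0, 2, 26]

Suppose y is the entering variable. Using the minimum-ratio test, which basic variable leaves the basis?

Column y entries and ratios — s_1: (23/2)/(7/2) = 23/7; x: (13/2)/(3/2) = 13/3.
Smallest ratio is 23/7 in the row of s_1, so s_1 leaves.

s_1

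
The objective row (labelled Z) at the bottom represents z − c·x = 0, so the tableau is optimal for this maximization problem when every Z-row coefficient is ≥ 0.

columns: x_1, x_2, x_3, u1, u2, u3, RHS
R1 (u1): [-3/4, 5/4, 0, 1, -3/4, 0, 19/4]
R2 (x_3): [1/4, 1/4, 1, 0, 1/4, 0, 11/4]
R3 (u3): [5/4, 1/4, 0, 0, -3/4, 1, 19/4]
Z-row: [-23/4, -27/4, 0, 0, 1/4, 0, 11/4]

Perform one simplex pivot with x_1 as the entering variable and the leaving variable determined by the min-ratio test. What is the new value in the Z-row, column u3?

23/5

Ratio test on column x_1 — row 1: entry -3/4 ≤ 0; row 2: (11/4)/(1/4) = 11; row 3: (19/4)/(5/4) = 19/5. Minimum is 19/5 at row 3 (u3 leaves); pivot element 5/4.
Divide row 3 by 5/4; eliminate column x_1 from the other rows.
Z-row update in column u3: 0 − (-23/4)·(4/5) = 23/5.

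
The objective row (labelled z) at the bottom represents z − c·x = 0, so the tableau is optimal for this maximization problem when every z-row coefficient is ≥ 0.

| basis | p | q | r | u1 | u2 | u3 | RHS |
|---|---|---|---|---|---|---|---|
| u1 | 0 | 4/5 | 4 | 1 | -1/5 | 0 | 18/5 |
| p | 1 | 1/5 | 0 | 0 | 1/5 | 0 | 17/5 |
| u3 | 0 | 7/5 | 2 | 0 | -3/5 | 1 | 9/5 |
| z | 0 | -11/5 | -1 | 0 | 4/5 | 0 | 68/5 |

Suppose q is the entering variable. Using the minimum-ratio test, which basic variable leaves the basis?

Column q entries and ratios — u1: (18/5)/(4/5) = 9/2; p: (17/5)/(1/5) = 17; u3: (9/5)/(7/5) = 9/7.
Smallest ratio is 9/7 in the row of u3, so u3 leaves.

u3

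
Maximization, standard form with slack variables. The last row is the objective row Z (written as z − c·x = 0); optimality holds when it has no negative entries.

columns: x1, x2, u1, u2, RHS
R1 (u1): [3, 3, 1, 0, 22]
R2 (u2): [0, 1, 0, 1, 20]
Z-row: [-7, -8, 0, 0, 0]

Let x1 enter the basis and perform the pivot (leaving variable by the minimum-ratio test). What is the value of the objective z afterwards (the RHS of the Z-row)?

Ratio test on column x1 — row 1: 22/3 = 22/3; row 2: entry 0 ≤ 0. Minimum is 22/3 at row 1 (u1 leaves); pivot element 3.
Pivot on row 1; the Z-row RHS becomes 0 − (-7)·(22/3) = 154/3.

154/3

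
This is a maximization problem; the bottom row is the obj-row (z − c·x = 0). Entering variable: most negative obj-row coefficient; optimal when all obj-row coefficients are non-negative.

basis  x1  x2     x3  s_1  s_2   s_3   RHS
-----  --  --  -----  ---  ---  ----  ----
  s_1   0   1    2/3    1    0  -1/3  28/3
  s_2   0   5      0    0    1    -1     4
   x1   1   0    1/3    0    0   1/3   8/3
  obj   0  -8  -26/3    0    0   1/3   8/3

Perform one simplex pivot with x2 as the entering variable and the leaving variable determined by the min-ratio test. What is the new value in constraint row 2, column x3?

Ratio test on column x2 — row 1: (28/3)/1 = 28/3; row 2: 4/5 = 4/5; row 3: entry 0 ≤ 0. Minimum is 4/5 at row 2 (s_2 leaves); pivot element 5.
Divide row 2 by 5; eliminate column x2 from the other rows.
In the new row 2, the x3 entry is the old entry divided by the pivot: 0/5 = 0.

0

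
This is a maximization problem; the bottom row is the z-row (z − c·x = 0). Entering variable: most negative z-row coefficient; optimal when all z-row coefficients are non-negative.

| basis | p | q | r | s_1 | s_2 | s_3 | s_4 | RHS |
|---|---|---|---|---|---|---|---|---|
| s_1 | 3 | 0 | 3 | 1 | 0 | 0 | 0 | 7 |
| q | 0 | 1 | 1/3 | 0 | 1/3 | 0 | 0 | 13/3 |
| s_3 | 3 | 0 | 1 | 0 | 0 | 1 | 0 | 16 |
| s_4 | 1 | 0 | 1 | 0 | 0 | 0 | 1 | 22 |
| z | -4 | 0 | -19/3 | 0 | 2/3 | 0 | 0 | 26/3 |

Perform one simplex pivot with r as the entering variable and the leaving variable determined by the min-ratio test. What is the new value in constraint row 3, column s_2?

Ratio test on column r — row 1: 7/3 = 7/3; row 2: (13/3)/(1/3) = 13; row 3: 16/1 = 16; row 4: 22/1 = 22. Minimum is 7/3 at row 1 (s_1 leaves); pivot element 3.
Divide row 1 by 3; eliminate column r from the other rows.
Row 3 update in column s_2: 0 − 1·0 = 0.

0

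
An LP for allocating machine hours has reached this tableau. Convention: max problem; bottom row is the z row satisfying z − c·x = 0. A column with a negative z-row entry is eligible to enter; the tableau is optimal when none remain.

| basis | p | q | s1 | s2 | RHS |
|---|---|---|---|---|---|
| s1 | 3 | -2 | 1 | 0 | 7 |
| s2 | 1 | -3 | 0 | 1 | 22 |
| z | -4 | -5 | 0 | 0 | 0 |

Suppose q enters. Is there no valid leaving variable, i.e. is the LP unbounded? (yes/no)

yes

Every constraint-row entry in column q is ≤ 0, so increasing q is unbounded.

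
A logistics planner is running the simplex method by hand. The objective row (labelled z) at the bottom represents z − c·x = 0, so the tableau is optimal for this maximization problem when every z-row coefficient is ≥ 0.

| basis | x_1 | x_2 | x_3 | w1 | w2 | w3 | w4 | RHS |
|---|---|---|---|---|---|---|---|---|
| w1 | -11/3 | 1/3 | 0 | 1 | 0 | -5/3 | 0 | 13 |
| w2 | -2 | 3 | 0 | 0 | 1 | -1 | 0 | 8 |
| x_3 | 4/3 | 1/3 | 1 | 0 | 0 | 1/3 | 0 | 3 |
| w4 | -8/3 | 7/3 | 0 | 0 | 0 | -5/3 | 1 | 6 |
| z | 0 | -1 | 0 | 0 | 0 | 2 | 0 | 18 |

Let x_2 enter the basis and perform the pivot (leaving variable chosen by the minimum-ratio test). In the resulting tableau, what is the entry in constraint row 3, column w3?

Ratio test on column x_2 — row 1: 13/(1/3) = 39; row 2: 8/3 = 8/3; row 3: 3/(1/3) = 9; row 4: 6/(7/3) = 18/7. Minimum is 18/7 at row 4 (w4 leaves); pivot element 7/3.
Divide row 4 by 7/3; eliminate column x_2 from the other rows.
Row 3 update in column w3: 1/3 − (1/3)·(-5/7) = 4/7.

4/7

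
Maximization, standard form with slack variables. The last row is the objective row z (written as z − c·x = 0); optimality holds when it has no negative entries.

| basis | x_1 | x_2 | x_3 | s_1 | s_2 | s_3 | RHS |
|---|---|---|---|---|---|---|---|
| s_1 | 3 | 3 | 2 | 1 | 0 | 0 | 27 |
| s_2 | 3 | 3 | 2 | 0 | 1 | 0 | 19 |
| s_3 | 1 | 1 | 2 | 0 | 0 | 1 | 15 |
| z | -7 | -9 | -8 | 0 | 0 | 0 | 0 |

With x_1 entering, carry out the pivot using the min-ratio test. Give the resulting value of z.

Ratio test on column x_1 — row 1: 27/3 = 9; row 2: 19/3 = 19/3; row 3: 15/1 = 15. Minimum is 19/3 at row 2 (s_2 leaves); pivot element 3.
Pivot on row 2; the z-row RHS becomes 0 − (-7)·(19/3) = 133/3.

133/3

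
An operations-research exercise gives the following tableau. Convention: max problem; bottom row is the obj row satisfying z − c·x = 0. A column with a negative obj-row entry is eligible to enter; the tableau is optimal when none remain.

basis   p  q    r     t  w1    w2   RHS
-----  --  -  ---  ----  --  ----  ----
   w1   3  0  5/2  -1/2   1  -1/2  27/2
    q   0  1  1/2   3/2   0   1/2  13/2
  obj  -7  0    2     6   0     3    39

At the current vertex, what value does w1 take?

w1 is basic (row 1); its value is the RHS of that row, 27/2.

27/2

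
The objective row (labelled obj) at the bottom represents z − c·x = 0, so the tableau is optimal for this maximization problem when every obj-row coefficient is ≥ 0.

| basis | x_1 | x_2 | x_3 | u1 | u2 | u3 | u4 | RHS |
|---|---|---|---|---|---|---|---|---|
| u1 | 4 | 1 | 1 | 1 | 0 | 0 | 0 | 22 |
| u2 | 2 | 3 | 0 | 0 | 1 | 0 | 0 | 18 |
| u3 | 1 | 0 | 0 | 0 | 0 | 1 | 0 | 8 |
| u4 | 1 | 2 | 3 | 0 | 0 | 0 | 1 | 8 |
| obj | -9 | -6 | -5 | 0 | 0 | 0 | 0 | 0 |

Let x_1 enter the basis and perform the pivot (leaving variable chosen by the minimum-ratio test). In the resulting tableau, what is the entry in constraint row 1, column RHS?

Ratio test on column x_1 — row 1: 22/4 = 11/2; row 2: 18/2 = 9; row 3: 8/1 = 8; row 4: 8/1 = 8. Minimum is 11/2 at row 1 (u1 leaves); pivot element 4.
Divide row 1 by 4; eliminate column x_1 from the other rows.
In the new row 1, the RHS entry is the old entry divided by the pivot: 22/4 = 11/2.

11/2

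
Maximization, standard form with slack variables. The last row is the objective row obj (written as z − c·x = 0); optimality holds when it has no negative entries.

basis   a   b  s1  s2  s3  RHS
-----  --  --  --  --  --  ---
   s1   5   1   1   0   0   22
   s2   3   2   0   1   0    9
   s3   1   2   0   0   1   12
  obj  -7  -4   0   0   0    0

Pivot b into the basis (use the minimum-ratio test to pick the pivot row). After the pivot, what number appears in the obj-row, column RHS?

Ratio test on column b — row 1: 22/1 = 22; row 2: 9/2 = 9/2; row 3: 12/2 = 6. Minimum is 9/2 at row 2 (s2 leaves); pivot element 2.
Divide row 2 by 2; eliminate column b from the other rows.
obj-row update in column RHS: 0 − (-4)·(9/2) = 18.

18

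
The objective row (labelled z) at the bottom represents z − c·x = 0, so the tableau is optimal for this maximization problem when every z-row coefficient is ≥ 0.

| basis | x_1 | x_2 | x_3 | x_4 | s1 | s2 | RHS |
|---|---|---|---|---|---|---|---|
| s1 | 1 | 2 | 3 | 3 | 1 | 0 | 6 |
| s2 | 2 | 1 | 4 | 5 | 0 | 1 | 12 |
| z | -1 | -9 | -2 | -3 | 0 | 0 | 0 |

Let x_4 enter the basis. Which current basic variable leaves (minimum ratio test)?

Column x_4 entries and ratios — s1: 6/3 = 2; s2: 12/5 = 12/5.
Smallest ratio is 2 in the row of s1, so s1 leaves.

s1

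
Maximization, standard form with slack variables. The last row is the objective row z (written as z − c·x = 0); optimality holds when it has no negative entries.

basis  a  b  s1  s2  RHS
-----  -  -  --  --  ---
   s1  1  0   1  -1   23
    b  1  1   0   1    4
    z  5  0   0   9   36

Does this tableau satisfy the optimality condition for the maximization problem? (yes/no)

yes

Every z-row coefficient is ≥ 0, so the tableau is optimal.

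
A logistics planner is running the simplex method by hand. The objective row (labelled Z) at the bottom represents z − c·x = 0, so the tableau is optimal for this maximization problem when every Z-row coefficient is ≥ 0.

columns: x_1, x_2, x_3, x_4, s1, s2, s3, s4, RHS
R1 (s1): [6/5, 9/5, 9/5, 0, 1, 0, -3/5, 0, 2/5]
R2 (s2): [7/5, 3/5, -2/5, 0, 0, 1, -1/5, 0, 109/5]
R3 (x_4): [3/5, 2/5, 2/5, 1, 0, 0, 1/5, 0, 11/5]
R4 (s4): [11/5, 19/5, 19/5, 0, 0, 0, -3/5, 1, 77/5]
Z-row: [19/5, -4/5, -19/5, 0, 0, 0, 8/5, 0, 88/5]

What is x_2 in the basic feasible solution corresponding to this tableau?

0

x_2 is not in the basis, so in the current basic feasible solution x_2 = 0.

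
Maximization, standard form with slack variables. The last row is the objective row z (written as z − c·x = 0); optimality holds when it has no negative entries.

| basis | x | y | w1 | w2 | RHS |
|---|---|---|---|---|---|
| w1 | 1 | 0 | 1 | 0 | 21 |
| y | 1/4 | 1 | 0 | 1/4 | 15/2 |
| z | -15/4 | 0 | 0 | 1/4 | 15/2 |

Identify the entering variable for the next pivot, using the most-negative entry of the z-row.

Negative z-row entries: x: -15/4.
The most negative is -15/4 in column x, so x enters.

x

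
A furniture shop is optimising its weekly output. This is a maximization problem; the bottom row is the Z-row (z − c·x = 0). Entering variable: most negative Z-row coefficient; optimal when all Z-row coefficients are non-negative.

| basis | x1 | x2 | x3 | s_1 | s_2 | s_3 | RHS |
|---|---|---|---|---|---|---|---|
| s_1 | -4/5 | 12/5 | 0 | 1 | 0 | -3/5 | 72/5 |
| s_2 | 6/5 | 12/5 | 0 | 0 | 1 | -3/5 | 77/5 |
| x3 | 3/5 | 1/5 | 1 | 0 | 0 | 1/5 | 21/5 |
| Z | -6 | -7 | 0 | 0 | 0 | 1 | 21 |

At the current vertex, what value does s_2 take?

s_2 is basic (row 2); its value is the RHS of that row, 77/5.

77/5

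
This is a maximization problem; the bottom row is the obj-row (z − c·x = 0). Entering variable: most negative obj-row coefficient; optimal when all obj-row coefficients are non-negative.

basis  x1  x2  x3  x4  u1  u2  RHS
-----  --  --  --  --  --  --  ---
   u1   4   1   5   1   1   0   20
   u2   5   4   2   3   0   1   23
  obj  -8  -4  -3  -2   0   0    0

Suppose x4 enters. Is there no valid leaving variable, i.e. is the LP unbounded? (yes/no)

no

Column x4 has positive entries in row(s) 1, 2, so the ratio test bounds it — not unbounded.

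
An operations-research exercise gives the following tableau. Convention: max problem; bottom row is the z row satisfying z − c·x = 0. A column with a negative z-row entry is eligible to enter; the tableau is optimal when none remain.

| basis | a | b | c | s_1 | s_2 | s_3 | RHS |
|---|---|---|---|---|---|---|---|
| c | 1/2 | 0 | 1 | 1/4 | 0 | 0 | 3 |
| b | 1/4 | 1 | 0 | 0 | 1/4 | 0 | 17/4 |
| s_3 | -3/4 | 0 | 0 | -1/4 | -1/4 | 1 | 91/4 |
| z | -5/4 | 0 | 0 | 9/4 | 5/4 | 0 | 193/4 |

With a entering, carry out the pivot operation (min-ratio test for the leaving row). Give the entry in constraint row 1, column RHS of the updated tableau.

Ratio test on column a — row 1: 3/(1/2) = 6; row 2: (17/4)/(1/4) = 17; row 3: entry -3/4 ≤ 0. Minimum is 6 at row 1 (c leaves); pivot element 1/2.
Divide row 1 by 1/2; eliminate column a from the other rows.
In the new row 1, the RHS entry is the old entry divided by the pivot: 3/(1/2) = 6.

6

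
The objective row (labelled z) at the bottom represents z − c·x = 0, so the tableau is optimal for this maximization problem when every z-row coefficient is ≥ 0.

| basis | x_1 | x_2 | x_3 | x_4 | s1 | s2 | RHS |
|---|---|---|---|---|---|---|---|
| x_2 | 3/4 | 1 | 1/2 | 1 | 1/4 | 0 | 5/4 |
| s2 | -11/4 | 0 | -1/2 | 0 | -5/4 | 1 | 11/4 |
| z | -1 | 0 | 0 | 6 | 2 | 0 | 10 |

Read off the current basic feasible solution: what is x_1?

x_1 is not in the basis, so in the current basic feasible solution x_1 = 0.

0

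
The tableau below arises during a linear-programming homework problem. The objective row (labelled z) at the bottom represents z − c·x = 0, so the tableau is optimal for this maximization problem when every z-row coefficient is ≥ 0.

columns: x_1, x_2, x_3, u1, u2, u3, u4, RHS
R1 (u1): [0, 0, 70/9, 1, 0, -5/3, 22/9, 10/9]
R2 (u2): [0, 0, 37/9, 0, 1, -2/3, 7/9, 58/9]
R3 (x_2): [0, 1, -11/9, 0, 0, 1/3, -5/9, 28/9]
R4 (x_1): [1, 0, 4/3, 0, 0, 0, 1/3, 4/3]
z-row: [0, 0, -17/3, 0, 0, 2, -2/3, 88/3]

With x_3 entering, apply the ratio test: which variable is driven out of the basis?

Column x_3 entries and ratios — u1: (10/9)/(70/9) = 1/7; u2: (58/9)/(37/9) = 58/37; x_2: -11/9 ≤ 0, skip; x_1: (4/3)/(4/3) = 1.
Smallest ratio is 1/7 in the row of u1, so u1 leaves.

u1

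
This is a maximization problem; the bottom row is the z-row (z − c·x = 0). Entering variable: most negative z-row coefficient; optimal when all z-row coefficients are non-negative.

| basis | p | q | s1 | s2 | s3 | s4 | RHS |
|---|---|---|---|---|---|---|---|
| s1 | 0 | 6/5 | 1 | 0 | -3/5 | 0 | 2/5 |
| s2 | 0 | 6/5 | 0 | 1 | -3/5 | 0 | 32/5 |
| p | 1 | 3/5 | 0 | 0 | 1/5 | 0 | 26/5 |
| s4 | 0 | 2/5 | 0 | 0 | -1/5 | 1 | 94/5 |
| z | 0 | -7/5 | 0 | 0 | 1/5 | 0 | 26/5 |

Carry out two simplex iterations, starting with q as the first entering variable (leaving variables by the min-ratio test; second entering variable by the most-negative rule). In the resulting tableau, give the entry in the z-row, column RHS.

32/3

Ratio test on column q — row 1: (2/5)/(6/5) = 1/3; row 2: (32/5)/(6/5) = 16/3; row 3: (26/5)/(3/5) = 26/3; row 4: (94/5)/(2/5) = 47. Minimum is 1/3 at row 1 (s1 leaves); pivot element 6/5.
Divide row 1 by 6/5; eliminate column q from the other rows.
Second iteration: most negative z-row entry is -1/2 in column s3, so s3 enters.
Ratio test on column s3 — row 1: entry -1/2 ≤ 0; row 2: entry 0 ≤ 0; row 3: 5/(1/2) = 10; row 4: entry 0 ≤ 0. Minimum is 10 at row 3 (p leaves); pivot element 1/2.
Divide row 3 by 1/2; eliminate column s3 from the other rows.
After both pivots, the entry at the z-row, column RHS is 32/3.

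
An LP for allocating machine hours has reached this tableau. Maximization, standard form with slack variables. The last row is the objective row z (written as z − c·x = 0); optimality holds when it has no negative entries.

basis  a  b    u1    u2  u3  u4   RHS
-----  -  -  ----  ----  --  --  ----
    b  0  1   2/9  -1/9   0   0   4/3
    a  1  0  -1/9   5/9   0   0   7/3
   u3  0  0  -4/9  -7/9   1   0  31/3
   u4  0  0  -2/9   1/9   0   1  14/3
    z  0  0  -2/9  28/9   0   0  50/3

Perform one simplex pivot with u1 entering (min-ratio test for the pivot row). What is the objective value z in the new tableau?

Ratio test on column u1 — row 1: (4/3)/(2/9) = 6; row 2: entry -1/9 ≤ 0; row 3: entry -4/9 ≤ 0; row 4: entry -2/9 ≤ 0. Minimum is 6 at row 1 (b leaves); pivot element 2/9.
Pivot on row 1; the z-row RHS becomes 50/3 − (-2/9)·6 = 18.

18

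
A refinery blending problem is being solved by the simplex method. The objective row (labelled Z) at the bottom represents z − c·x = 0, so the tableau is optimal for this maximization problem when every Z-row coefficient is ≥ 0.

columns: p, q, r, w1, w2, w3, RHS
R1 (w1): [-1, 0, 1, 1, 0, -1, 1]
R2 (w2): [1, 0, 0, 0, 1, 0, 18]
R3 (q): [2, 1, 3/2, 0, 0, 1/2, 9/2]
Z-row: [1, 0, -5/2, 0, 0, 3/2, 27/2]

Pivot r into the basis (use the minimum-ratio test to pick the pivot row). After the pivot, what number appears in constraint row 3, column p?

Ratio test on column r — row 1: 1/1 = 1; row 2: entry 0 ≤ 0; row 3: (9/2)/(3/2) = 3. Minimum is 1 at row 1 (w1 leaves); pivot element 1.
Divide row 1 by 1; eliminate column r from the other rows.
Row 3 update in column p: 2 − (3/2)·(-1) = 7/2.

7/2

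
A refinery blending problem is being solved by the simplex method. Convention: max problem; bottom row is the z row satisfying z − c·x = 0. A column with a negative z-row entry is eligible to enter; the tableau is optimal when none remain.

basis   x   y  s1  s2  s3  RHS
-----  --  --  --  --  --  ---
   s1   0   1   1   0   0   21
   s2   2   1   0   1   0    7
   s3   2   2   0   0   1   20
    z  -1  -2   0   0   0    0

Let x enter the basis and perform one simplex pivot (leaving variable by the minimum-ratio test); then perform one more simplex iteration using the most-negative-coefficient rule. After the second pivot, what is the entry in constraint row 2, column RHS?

7

Ratio test on column x — row 1: entry 0 ≤ 0; row 2: 7/2 = 7/2; row 3: 20/2 = 10. Minimum is 7/2 at row 2 (s2 leaves); pivot element 2.
Divide row 2 by 2; eliminate column x from the other rows.
Second iteration: most negative z-row entry is -3/2 in column y, so y enters.
Ratio test on column y — row 1: 21/1 = 21; row 2: (7/2)/(1/2) = 7; row 3: 13/1 = 13. Minimum is 7 at row 2 (x leaves); pivot element 1/2.
Divide row 2 by 1/2; eliminate column y from the other rows.
After both pivots, the entry at constraint row 2, column RHS is 7.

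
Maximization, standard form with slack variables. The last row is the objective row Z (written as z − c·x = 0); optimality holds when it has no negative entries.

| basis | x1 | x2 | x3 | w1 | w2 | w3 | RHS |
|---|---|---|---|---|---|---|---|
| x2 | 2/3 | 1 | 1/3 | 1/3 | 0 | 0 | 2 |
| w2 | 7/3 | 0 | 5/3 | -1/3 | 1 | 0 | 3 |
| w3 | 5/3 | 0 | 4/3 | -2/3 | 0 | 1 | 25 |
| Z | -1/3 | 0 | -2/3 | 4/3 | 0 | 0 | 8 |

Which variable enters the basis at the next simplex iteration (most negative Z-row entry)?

Negative Z-row entries: x1: -1/3, x3: -2/3.
The most negative is -2/3 in column x3, so x3 enters.

x3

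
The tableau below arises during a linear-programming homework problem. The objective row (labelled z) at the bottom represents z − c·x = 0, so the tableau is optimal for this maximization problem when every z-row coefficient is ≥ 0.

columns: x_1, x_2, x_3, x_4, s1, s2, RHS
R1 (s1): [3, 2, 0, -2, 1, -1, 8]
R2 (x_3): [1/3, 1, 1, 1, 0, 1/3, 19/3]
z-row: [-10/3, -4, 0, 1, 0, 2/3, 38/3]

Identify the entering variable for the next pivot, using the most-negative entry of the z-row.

Negative z-row entries: x_1: -10/3, x_2: -4.
The most negative is -4 in column x_2, so x_2 enters.

x_2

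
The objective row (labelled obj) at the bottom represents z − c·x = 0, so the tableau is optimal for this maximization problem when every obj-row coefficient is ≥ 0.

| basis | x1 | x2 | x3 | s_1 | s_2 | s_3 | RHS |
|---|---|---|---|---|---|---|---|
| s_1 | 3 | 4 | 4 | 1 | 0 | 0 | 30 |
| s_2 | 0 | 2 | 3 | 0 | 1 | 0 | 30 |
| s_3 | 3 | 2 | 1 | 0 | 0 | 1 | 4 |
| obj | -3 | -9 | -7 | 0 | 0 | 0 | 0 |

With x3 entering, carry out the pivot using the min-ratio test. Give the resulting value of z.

28

Ratio test on column x3 — row 1: 30/4 = 15/2; row 2: 30/3 = 10; row 3: 4/1 = 4. Minimum is 4 at row 3 (s_3 leaves); pivot element 1.
Pivot on row 3; the obj-row RHS becomes 0 − (-7)·4 = 28.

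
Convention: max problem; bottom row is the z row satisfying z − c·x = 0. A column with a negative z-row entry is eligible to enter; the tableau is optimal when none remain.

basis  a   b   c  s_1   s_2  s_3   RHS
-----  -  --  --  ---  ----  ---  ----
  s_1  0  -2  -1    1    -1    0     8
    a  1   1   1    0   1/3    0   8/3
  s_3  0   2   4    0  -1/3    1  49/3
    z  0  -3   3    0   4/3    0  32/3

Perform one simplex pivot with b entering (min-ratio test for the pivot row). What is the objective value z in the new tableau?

56/3

Ratio test on column b — row 1: entry -2 ≤ 0; row 2: (8/3)/1 = 8/3; row 3: (49/3)/2 = 49/6. Minimum is 8/3 at row 2 (a leaves); pivot element 1.
Pivot on row 2; the z-row RHS becomes 32/3 − (-3)·(8/3) = 56/3.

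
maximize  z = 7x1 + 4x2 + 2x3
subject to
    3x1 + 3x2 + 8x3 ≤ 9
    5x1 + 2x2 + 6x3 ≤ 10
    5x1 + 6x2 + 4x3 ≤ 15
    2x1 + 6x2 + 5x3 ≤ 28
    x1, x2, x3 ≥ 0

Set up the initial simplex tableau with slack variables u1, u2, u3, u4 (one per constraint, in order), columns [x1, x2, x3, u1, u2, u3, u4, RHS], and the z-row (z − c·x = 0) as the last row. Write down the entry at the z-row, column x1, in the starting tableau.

-7

The z-row carries the negated objective coefficients: the x1 entry is -7.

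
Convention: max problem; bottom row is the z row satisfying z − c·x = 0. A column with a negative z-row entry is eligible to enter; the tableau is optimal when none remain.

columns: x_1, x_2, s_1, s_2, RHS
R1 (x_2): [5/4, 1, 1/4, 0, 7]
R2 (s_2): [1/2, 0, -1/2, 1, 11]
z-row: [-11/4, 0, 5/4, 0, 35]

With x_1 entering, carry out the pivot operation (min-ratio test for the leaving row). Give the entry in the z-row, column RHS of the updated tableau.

252/5

Ratio test on column x_1 — row 1: 7/(5/4) = 28/5; row 2: 11/(1/2) = 22. Minimum is 28/5 at row 1 (x_2 leaves); pivot element 5/4.
Divide row 1 by 5/4; eliminate column x_1 from the other rows.
z-row update in column RHS: 35 − (-11/4)·(28/5) = 252/5.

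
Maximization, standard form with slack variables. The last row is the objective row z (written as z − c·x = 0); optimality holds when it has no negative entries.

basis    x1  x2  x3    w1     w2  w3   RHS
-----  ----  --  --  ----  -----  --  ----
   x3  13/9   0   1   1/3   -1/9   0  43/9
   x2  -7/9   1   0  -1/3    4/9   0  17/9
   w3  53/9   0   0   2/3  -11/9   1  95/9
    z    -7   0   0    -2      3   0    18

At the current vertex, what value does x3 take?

43/9

x3 is basic (row 1); its value is the RHS of that row, 43/9.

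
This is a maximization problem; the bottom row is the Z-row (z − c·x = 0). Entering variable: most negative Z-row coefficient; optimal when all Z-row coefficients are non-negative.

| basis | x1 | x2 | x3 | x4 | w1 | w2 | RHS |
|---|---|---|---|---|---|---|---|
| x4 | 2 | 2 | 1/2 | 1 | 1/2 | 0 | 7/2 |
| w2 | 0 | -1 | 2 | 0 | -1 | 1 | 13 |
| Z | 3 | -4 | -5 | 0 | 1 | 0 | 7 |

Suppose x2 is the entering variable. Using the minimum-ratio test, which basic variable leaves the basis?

Column x2 entries and ratios — x4: (7/2)/2 = 7/4; w2: -1 ≤ 0, skip.
Smallest ratio is 7/4 in the row of x4, so x4 leaves.

x4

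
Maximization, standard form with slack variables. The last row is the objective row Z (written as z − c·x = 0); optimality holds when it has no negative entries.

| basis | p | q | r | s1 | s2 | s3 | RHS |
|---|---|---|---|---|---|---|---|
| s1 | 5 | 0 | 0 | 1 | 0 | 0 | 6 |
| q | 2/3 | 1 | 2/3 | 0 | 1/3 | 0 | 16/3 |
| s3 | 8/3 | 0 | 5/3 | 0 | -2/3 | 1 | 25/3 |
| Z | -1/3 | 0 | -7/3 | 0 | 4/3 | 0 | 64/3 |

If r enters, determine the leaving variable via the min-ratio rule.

s3

Column r entries and ratios — s1: 0 ≤ 0, skip; q: (16/3)/(2/3) = 8; s3: (25/3)/(5/3) = 5.
Smallest ratio is 5 in the row of s3, so s3 leaves.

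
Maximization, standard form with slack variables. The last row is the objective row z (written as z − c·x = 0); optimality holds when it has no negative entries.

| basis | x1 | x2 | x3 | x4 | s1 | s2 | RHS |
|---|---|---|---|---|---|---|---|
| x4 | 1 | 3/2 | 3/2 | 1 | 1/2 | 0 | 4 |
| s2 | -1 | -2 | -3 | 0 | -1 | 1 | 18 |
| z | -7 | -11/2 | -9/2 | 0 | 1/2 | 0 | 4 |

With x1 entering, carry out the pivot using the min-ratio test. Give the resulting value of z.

Ratio test on column x1 — row 1: 4/1 = 4; row 2: entry -1 ≤ 0. Minimum is 4 at row 1 (x4 leaves); pivot element 1.
Pivot on row 1; the z-row RHS becomes 4 − (-7)·4 = 32.

32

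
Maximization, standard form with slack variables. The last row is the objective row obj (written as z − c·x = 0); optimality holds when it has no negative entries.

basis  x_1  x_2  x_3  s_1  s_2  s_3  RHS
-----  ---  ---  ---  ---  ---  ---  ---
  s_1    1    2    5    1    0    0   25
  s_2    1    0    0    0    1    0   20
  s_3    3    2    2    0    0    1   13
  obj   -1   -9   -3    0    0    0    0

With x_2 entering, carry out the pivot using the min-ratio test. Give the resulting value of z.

Ratio test on column x_2 — row 1: 25/2 = 25/2; row 2: entry 0 ≤ 0; row 3: 13/2 = 13/2. Minimum is 13/2 at row 3 (s_3 leaves); pivot element 2.
Pivot on row 3; the obj-row RHS becomes 0 − (-9)·(13/2) = 117/2.

117/2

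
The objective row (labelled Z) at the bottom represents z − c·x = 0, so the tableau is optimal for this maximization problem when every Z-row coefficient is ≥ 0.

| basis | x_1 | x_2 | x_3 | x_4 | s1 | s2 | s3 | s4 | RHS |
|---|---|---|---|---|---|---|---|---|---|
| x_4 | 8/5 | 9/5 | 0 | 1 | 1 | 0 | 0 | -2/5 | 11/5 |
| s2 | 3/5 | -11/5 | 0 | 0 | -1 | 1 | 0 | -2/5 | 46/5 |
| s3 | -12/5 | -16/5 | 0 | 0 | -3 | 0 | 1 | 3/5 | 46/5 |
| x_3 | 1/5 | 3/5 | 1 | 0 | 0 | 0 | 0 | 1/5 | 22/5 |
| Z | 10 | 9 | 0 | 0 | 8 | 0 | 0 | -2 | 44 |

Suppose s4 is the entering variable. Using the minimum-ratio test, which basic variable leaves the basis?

Column s4 entries and ratios — x_4: -2/5 ≤ 0, skip; s2: -2/5 ≤ 0, skip; s3: (46/5)/(3/5) = 46/3; x_3: (22/5)/(1/5) = 22.
Smallest ratio is 46/3 in the row of s3, so s3 leaves.

s3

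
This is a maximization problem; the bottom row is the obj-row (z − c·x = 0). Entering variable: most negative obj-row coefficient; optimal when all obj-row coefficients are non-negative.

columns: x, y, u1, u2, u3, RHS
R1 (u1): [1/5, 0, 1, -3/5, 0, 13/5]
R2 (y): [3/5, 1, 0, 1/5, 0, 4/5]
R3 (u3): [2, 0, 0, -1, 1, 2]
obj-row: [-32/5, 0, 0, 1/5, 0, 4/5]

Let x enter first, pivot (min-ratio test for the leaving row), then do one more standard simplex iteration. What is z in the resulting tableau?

42/5

Ratio test on column x — row 1: (13/5)/(1/5) = 13; row 2: (4/5)/(3/5) = 4/3; row 3: 2/2 = 1. Minimum is 1 at row 3 (u3 leaves); pivot element 2.
Pivot on row 3; the obj-row RHS becomes 4/5 − (-32/5)·1 = 36/5.
Next entering variable (most negative obj-row entry -3): u2.
Ratio test on column u2 — row 1: entry -1/2 ≤ 0; row 2: (1/5)/(1/2) = 2/5; row 3: entry -1/2 ≤ 0. Minimum is 2/5 at row 2 (y leaves); pivot element 1/2.
After the second pivot the obj-row RHS is 36/5 − (-3)·(2/5) = 42/5.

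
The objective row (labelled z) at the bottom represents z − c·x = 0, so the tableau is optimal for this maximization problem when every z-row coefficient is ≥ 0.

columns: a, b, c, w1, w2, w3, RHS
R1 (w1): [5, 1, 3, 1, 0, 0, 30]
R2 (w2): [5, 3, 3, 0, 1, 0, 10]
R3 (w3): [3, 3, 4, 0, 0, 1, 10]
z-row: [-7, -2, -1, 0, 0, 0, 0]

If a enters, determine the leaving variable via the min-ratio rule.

Column a entries and ratios — w1: 30/5 = 6; w2: 10/5 = 2; w3: 10/3 = 10/3.
Smallest ratio is 2 in the row of w2, so w2 leaves.

w2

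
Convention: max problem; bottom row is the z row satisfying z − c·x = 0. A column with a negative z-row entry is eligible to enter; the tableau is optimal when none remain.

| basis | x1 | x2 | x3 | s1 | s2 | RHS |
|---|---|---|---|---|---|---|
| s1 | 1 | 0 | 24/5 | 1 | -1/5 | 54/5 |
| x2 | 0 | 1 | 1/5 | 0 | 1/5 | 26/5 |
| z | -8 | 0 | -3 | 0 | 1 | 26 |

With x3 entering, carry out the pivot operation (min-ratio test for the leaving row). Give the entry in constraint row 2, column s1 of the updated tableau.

Ratio test on column x3 — row 1: (54/5)/(24/5) = 9/4; row 2: (26/5)/(1/5) = 26. Minimum is 9/4 at row 1 (s1 leaves); pivot element 24/5.
Divide row 1 by 24/5; eliminate column x3 from the other rows.
Row 2 update in column s1: 0 − (1/5)·(5/24) = -1/24.

-1/24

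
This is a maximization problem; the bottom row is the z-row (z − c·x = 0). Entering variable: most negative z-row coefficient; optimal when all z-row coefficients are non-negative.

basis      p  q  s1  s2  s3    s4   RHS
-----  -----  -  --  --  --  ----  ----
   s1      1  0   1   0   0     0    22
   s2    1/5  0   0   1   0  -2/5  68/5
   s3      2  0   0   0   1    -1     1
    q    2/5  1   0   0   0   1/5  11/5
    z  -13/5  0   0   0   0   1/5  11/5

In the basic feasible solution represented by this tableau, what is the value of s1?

s1 is basic (row 1); its value is the RHS of that row, 22.

22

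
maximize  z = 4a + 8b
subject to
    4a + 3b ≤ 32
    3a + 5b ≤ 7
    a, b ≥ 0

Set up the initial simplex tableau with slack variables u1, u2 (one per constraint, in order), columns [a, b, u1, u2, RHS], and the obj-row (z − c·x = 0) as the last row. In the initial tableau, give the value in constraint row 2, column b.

5

Constraint 2 has coefficient 5 on b.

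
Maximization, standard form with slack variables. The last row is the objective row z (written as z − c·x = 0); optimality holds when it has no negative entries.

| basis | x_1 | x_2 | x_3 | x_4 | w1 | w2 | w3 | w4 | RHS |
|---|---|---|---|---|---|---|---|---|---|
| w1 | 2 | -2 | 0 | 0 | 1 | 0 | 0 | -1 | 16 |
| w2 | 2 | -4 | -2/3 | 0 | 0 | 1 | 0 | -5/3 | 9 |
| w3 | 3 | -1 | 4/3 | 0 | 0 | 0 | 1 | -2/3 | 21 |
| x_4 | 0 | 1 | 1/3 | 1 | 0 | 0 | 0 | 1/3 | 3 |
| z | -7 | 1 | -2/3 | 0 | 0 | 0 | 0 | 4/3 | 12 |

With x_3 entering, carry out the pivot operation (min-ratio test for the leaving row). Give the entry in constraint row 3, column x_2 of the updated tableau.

Ratio test on column x_3 — row 1: entry 0 ≤ 0; row 2: entry -2/3 ≤ 0; row 3: 21/(4/3) = 63/4; row 4: 3/(1/3) = 9. Minimum is 9 at row 4 (x_4 leaves); pivot element 1/3.
Divide row 4 by 1/3; eliminate column x_3 from the other rows.
Row 3 update in column x_2: -1 − (4/3)·3 = -5.

-5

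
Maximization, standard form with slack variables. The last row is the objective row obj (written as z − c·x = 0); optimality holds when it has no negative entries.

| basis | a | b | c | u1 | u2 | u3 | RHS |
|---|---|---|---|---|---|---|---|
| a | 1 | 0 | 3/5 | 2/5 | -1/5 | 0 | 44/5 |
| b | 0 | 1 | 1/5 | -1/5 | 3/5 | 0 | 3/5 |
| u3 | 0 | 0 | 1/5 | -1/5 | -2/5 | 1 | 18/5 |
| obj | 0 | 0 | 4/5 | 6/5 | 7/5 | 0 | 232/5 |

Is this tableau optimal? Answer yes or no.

yes

Every obj-row coefficient is ≥ 0, so the tableau is optimal.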